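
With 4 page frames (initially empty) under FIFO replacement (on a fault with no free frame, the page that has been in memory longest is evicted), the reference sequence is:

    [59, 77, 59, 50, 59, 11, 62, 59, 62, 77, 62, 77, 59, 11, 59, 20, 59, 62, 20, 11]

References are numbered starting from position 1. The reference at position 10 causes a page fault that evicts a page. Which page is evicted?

pos 1: 59 → miss, frames [59]
pos 2: 77 → miss, frames [59, 77]
pos 3: 59 → hit
pos 4: 50 → miss, frames [59, 77, 50]
pos 5: 59 → hit
pos 6: 11 → miss, frames [59, 77, 50, 11]
pos 7: 62 → miss, evict 59, frames [77, 50, 11, 62]
pos 8: 59 → miss, evict 77, frames [50, 11, 62, 59]
pos 9: 62 → hit
pos 10: 77 → miss, evict 50, frames [11, 62, 59, 77]
At position 10, page 50 is evicted.

50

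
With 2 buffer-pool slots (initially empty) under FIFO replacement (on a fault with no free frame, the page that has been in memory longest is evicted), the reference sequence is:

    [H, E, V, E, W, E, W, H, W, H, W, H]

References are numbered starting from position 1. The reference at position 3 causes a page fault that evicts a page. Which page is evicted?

H

pos 1: H: miss, frames [H]
pos 2: E: miss, frames [H, E]
pos 3: V: miss, evict H, frames [E, V]
At position 3, page H is evicted.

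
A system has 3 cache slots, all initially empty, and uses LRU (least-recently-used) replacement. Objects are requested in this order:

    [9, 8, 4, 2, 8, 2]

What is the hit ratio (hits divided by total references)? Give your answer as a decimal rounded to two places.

9 → fault, frames (9)
8 → fault, frames (9 8)
4 → fault, frames (9 8 4)
2 → fault, evict 9, frames (8 4 2)
8 → hit
2 → hit
Hits: 2 of 6 references → 2/6 = 0.3333.

0.33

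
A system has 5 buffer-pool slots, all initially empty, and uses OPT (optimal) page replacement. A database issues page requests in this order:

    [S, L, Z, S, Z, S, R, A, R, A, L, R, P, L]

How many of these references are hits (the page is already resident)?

8

S → fault, frames (S)
L → fault, frames (S L)
Z → fault, frames (S L Z)
S → hit
Z → hit
S → hit
R → fault, frames (S L Z R)
A → fault, frames (S L Z R A)
R → hit
A → hit
L → hit
R → hit
P → fault, evict A, frames (S L Z R P)
L → hit
Hits: 8.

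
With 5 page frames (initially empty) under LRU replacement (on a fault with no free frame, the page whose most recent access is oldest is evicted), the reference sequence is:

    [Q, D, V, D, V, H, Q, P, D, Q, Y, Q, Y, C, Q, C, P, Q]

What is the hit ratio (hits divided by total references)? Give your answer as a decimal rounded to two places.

0.61

Q → fault, frames {Q}
D → fault, frames {Q,D}
V → fault, frames {Q,D,V}
D → hit
V → hit
H → fault, frames {Q,D,V,H}
Q → hit
P → fault, frames {D,V,H,Q,P}
D → hit
Q → hit
Y → fault, evict V, frames {H,P,D,Q,Y}
Q → hit
Y → hit
C → fault, evict H, frames {P,D,Q,Y,C}
Q → hit
C → hit
P → hit
Q → hit
Hits: 11 of 18 references → 11/18 = 0.6111.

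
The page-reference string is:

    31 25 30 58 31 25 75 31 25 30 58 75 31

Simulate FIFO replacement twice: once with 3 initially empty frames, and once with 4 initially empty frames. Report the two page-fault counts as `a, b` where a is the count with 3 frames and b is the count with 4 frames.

10, 11

3 frames: F F F F F F F . . F F . F → 10 faults.
4 frames: F F F F . . F F F F F F F → 11 faults.
11 > 10: adding a frame increased faults — Belady's anomaly.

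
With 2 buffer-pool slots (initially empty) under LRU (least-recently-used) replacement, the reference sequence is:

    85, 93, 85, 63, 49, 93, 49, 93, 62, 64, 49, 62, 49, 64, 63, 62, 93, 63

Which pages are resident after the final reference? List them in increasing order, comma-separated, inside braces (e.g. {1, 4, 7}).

{63, 93}

85 → miss, frames (85)
93 → miss, frames (85 93)
85 → hit
63 → miss, evict 93, frames (85 63)
49 → miss, evict 85, frames (63 49)
93 → miss, evict 63, frames (49 93)
49 → hit
93 → hit
62 → miss, evict 49, frames (93 62)
64 → miss, evict 93, frames (62 64)
49 → miss, evict 62, frames (64 49)
62 → miss, evict 64, frames (49 62)
49 → hit
64 → miss, evict 62, frames (49 64)
63 → miss, evict 49, frames (64 63)
62 → miss, evict 64, frames (63 62)
93 → miss, evict 63, frames (62 93)
63 → miss, evict 62, frames (93 63)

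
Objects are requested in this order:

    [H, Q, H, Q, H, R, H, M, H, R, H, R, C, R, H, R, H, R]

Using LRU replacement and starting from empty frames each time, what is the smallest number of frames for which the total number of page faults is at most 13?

2

f=1: 18 faults
f=2: 7 faults
f=3: 5 faults
f=4: 5 faults
f=5: 5 faults
Smallest f with faults ≤ 13 is 2.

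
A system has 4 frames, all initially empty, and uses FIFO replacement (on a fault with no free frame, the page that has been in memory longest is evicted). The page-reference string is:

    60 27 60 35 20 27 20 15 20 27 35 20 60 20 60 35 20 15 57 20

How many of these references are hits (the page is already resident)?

13

60 -> fault, frames {60}
27 -> fault, frames {60,27}
60 -> hit
35 -> fault, frames {60,27,35}
20 -> fault, frames {60,27,35,20}
27 -> hit
20 -> hit
15 -> fault, evict 60, frames {27,35,20,15}
20 -> hit
27 -> hit
35 -> hit
20 -> hit
60 -> fault, evict 27, frames {35,20,15,60}
20 -> hit
60 -> hit
35 -> hit
20 -> hit
15 -> hit
57 -> fault, evict 35, frames {20,15,60,57}
20 -> hit
Hits: 13.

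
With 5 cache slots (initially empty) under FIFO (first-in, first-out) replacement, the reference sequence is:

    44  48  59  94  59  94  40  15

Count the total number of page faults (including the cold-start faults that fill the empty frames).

44: fault, frames (44)
48: fault, frames (44 48)
59: fault, frames (44 48 59)
94: fault, frames (44 48 59 94)
59: hit
94: hit
40: fault, frames (44 48 59 94 40)
15: fault, evict 44, frames (48 59 94 40 15)
Page faults: 6.

6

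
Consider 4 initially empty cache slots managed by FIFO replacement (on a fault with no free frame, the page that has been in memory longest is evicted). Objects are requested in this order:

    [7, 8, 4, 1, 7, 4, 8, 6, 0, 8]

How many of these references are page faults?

7 → miss, frames (7)
8 → miss, frames (7 8)
4 → miss, frames (7 8 4)
1 → miss, frames (7 8 4 1)
7 → hit
4 → hit
8 → hit
6 → miss, evict 7, frames (8 4 1 6)
0 → miss, evict 8, frames (4 1 6 0)
8 → miss, evict 4, frames (1 6 0 8)
Page faults: 7.

7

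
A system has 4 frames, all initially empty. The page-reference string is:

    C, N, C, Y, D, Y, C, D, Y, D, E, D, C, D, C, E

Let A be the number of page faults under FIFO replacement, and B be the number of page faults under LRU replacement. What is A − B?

Under FIFO: F F . F F . . . . . F . F . . . → 6 faults.
Under LRU: F F . F F . . . . . F . . . . . → 5 faults.
A − B = 6 − 5 = 1.

1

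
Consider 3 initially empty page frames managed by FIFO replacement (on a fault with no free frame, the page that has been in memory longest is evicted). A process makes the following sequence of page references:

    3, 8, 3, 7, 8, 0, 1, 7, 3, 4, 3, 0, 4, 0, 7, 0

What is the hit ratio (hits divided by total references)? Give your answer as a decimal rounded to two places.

3 → miss, frames {3}
8 → miss, frames {3,8}
3 → hit
7 → miss, frames {3,8,7}
8 → hit
0 → miss, evict 3, frames {8,7,0}
1 → miss, evict 8, frames {7,0,1}
7 → hit
3 → miss, evict 7, frames {0,1,3}
4 → miss, evict 0, frames {1,3,4}
3 → hit
0 → miss, evict 1, frames {3,4,0}
4 → hit
0 → hit
7 → miss, evict 3, frames {4,0,7}
0 → hit
Hits: 7 of 16 references → 7/16 = 0.4375.

0.44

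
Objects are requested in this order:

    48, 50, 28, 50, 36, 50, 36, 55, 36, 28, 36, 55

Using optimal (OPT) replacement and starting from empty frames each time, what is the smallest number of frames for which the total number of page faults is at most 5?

f=1: 12 faults
f=2: 7 faults
f=3: 5 faults
f=4: 5 faults
f=5: 5 faults
Smallest f with faults ≤ 5 is 3.

3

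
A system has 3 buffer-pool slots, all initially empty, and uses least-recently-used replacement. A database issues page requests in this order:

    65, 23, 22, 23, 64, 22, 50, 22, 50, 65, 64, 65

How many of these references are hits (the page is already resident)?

5

65 -> fault, frames {65}
23 -> fault, frames {65,23}
22 -> fault, frames {65,23,22}
23 -> hit
64 -> fault, evict 65, frames {22,23,64}
22 -> hit
50 -> fault, evict 23, frames {64,22,50}
22 -> hit
50 -> hit
65 -> fault, evict 64, frames {22,50,65}
64 -> fault, evict 22, frames {50,65,64}
65 -> hit
Hits: 5.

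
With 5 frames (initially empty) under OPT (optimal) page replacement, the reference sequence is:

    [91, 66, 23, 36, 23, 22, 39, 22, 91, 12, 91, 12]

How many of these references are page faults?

91 -> miss, frames (91)
66 -> miss, frames (91 66)
23 -> miss, frames (91 66 23)
36 -> miss, frames (91 66 23 36)
23 -> hit
22 -> miss, frames (91 66 23 36 22)
39 -> miss, evict 36, frames (91 66 23 22 39)
22 -> hit
91 -> hit
12 -> miss, evict 39, frames (91 66 23 22 12)
91 -> hit
12 -> hit
Page faults: 7.

7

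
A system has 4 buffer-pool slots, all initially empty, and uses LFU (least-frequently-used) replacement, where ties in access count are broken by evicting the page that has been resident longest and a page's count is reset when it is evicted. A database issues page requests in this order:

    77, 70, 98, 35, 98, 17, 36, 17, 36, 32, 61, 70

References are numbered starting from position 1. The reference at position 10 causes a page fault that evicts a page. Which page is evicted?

pos 1: 77: miss, frames {77}
pos 2: 70: miss, frames {77,70}
pos 3: 98: miss, frames {77,70,98}
pos 4: 35: miss, frames {77,70,98,35}
pos 5: 98: hit
pos 6: 17: miss, evict 77, frames {70,98,35,17}
pos 7: 36: miss, evict 70, frames {98,35,17,36}
pos 8: 17: hit
pos 9: 36: hit
pos 10: 32: miss, evict 35, frames {98,17,36,32}
At position 10, page 35 is evicted.

35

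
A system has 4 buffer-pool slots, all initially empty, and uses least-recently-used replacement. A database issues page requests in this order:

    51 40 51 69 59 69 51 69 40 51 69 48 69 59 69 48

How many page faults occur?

51 → miss, frames (51)
40 → miss, frames (51 40)
51 → hit
69 → miss, frames (40 51 69)
59 → miss, frames (40 51 69 59)
69 → hit
51 → hit
69 → hit
40 → hit
51 → hit
69 → hit
48 → miss, evict 59, frames (40 51 69 48)
69 → hit
59 → miss, evict 40, frames (51 48 69 59)
69 → hit
48 → hit
Page faults: 6.

6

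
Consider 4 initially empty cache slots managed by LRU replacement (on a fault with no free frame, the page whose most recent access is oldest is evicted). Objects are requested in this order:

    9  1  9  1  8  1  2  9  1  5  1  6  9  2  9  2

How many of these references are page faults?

7

9 → miss, frames (9)
1 → miss, frames (9 1)
9 → hit
1 → hit
8 → miss, frames (9 1 8)
1 → hit
2 → miss, frames (9 8 1 2)
9 → hit
1 → hit
5 → miss, evict 8, frames (2 9 1 5)
1 → hit
6 → miss, evict 2, frames (9 5 1 6)
9 → hit
2 → miss, evict 5, frames (1 6 9 2)
9 → hit
2 → hit
Page faults: 7.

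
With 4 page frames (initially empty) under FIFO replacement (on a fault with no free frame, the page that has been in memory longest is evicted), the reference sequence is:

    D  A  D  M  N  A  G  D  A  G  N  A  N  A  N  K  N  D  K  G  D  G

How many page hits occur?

D -> fault, frames (D)
A -> fault, frames (D A)
D -> hit
M -> fault, frames (D A M)
N -> fault, frames (D A M N)
A -> hit
G -> fault, evict D, frames (A M N G)
D -> fault, evict A, frames (M N G D)
A -> fault, evict M, frames (N G D A)
G -> hit
N -> hit
A -> hit
N -> hit
A -> hit
N -> hit
K -> fault, evict N, frames (G D A K)
N -> fault, evict G, frames (D A K N)
D -> hit
K -> hit
G -> fault, evict D, frames (A K N G)
D -> fault, evict A, frames (K N G D)
G -> hit
Hits: 11.

11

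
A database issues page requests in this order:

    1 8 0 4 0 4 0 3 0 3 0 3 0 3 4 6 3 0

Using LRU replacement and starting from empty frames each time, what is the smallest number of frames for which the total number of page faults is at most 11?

2

f=1: 18 faults
f=2: 9 faults
f=3: 7 faults
f=4: 6 faults
f=5: 6 faults
f=6: 6 faults
Smallest f with faults ≤ 11 is 2.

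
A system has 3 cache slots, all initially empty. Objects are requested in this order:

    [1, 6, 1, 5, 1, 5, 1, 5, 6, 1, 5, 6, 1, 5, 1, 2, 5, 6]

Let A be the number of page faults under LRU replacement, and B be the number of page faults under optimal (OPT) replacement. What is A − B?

1

Under LRU: F F . F . . . . . . . . . . . F . F → 5 faults.
Under OPT: F F . F . . . . . . . . . . . F . . → 4 faults.
A − B = 5 − 4 = 1.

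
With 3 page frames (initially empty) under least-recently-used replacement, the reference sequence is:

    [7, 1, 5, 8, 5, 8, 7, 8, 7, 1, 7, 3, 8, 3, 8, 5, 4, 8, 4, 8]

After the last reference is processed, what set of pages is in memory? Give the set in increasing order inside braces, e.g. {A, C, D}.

{4, 5, 8}

7: fault, frames (7)
1: fault, frames (7 1)
5: fault, frames (7 1 5)
8: fault, evict 7, frames (1 5 8)
5: hit
8: hit
7: fault, evict 1, frames (5 8 7)
8: hit
7: hit
1: fault, evict 5, frames (8 7 1)
7: hit
3: fault, evict 8, frames (1 7 3)
8: fault, evict 1, frames (7 3 8)
3: hit
8: hit
5: fault, evict 7, frames (3 8 5)
4: fault, evict 3, frames (8 5 4)
8: hit
4: hit
8: hit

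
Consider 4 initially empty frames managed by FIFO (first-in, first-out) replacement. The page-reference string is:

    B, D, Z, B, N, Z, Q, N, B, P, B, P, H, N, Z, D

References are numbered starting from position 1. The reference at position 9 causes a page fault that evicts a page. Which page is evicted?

pos 1: B -> miss, frames [B]
pos 2: D -> miss, frames [B, D]
pos 3: Z -> miss, frames [B, D, Z]
pos 4: B -> hit
pos 5: N -> miss, frames [B, D, Z, N]
pos 6: Z -> hit
pos 7: Q -> miss, evict B, frames [D, Z, N, Q]
pos 8: N -> hit
pos 9: B -> miss, evict D, frames [Z, N, Q, B]
At position 9, page D is evicted.

D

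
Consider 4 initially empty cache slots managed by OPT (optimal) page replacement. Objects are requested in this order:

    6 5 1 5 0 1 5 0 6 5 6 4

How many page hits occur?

6 -> fault, frames (6)
5 -> fault, frames (6 5)
1 -> fault, frames (6 5 1)
5 -> hit
0 -> fault, frames (6 5 1 0)
1 -> hit
5 -> hit
0 -> hit
6 -> hit
5 -> hit
6 -> hit
4 -> fault, evict 0, frames (6 5 1 4)
Hits: 7.

7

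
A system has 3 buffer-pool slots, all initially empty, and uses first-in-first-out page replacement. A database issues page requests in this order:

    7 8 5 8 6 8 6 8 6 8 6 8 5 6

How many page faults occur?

7 → miss, frames [7]
8 → miss, frames [7, 8]
5 → miss, frames [7, 8, 5]
8 → hit
6 → miss, evict 7, frames [8, 5, 6]
8 → hit
6 → hit
8 → hit
6 → hit
8 → hit
6 → hit
8 → hit
5 → hit
6 → hit
Page faults: 4.

4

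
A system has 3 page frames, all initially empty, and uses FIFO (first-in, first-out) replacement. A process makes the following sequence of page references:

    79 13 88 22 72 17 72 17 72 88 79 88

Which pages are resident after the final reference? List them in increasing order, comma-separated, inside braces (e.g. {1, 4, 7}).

{17, 79, 88}

79: miss, frames (79)
13: miss, frames (79 13)
88: miss, frames (79 13 88)
22: miss, evict 79, frames (13 88 22)
72: miss, evict 13, frames (88 22 72)
17: miss, evict 88, frames (22 72 17)
72: hit
17: hit
72: hit
88: miss, evict 22, frames (72 17 88)
79: miss, evict 72, frames (17 88 79)
88: hit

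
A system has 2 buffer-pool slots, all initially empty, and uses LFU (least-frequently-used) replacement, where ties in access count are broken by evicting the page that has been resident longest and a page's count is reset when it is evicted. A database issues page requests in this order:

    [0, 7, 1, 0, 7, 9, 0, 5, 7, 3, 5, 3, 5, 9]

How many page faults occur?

0: fault, frames {0}
7: fault, frames {0,7}
1: fault, evict 0, frames {7,1}
0: fault, evict 7, frames {1,0}
7: fault, evict 1, frames {0,7}
9: fault, evict 0, frames {7,9}
0: fault, evict 7, frames {9,0}
5: fault, evict 9, frames {0,5}
7: fault, evict 0, frames {5,7}
3: fault, evict 5, frames {7,3}
5: fault, evict 7, frames {3,5}
3: hit
5: hit
9: fault, evict 3, frames {5,9}
Page faults: 12.

12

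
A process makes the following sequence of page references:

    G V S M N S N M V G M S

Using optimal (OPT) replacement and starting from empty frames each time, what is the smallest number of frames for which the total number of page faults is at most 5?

f=1: 12 faults
f=2: 9 faults
f=3: 7 faults
f=4: 6 faults
f=5: 5 faults
Smallest f with faults ≤ 5 is 5.

5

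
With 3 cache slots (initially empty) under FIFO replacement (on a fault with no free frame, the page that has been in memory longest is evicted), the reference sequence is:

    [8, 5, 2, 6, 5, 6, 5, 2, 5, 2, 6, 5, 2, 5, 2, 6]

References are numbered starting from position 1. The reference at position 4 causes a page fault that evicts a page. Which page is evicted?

8

pos 1: 8 → fault, frames [8]
pos 2: 5 → fault, frames [8, 5]
pos 3: 2 → fault, frames [8, 5, 2]
pos 4: 6 → fault, evict 8, frames [5, 2, 6]
At position 4, page 8 is evicted.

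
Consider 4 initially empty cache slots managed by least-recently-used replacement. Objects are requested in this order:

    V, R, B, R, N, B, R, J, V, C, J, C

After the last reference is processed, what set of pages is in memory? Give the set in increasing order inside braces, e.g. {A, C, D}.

V -> miss, frames [V]
R -> miss, frames [V, R]
B -> miss, frames [V, R, B]
R -> hit
N -> miss, frames [V, B, R, N]
B -> hit
R -> hit
J -> miss, evict V, frames [N, B, R, J]
V -> miss, evict N, frames [B, R, J, V]
C -> miss, evict B, frames [R, J, V, C]
J -> hit
C -> hit

{C, J, R, V}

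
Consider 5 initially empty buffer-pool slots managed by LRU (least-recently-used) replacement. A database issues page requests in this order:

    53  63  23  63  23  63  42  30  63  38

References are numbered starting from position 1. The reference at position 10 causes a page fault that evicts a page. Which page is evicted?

53

pos 1: 53 -> fault, frames (53)
pos 2: 63 -> fault, frames (53 63)
pos 3: 23 -> fault, frames (53 63 23)
pos 4: 63 -> hit
pos 5: 23 -> hit
pos 6: 63 -> hit
pos 7: 42 -> fault, frames (53 23 63 42)
pos 8: 30 -> fault, frames (53 23 63 42 30)
pos 9: 63 -> hit
pos 10: 38 -> fault, evict 53, frames (23 42 30 63 38)
At position 10, page 53 is evicted.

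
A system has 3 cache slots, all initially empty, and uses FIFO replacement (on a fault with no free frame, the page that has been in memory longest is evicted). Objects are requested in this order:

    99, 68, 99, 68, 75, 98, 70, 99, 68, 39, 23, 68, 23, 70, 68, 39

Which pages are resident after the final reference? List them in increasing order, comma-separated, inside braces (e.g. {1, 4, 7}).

{39, 68, 70}

99 -> fault, frames [99]
68 -> fault, frames [99, 68]
99 -> hit
68 -> hit
75 -> fault, frames [99, 68, 75]
98 -> fault, evict 99, frames [68, 75, 98]
70 -> fault, evict 68, frames [75, 98, 70]
99 -> fault, evict 75, frames [98, 70, 99]
68 -> fault, evict 98, frames [70, 99, 68]
39 -> fault, evict 70, frames [99, 68, 39]
23 -> fault, evict 99, frames [68, 39, 23]
68 -> hit
23 -> hit
70 -> fault, evict 68, frames [39, 23, 70]
68 -> fault, evict 39, frames [23, 70, 68]
39 -> fault, evict 23, frames [70, 68, 39]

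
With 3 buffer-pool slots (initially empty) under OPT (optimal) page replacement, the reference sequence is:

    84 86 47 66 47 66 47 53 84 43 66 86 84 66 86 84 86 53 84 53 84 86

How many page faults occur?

84 → miss, frames {84}
86 → miss, frames {84,86}
47 → miss, frames {84,86,47}
66 → miss, evict 86, frames {84,47,66}
47 → hit
66 → hit
47 → hit
53 → miss, evict 47, frames {84,66,53}
84 → hit
43 → miss, evict 53, frames {84,66,43}
66 → hit
86 → miss, evict 43, frames {84,66,86}
84 → hit
66 → hit
86 → hit
84 → hit
86 → hit
53 → miss, evict 66, frames {84,86,53}
84 → hit
53 → hit
84 → hit
86 → hit
Page faults: 8.

8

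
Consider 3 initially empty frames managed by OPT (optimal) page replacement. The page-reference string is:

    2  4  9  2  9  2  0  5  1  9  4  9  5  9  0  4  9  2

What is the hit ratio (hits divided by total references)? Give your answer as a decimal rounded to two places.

2 -> fault, frames (2)
4 -> fault, frames (2 4)
9 -> fault, frames (2 4 9)
2 -> hit
9 -> hit
2 -> hit
0 -> fault, evict 2, frames (4 9 0)
5 -> fault, evict 0, frames (4 9 5)
1 -> fault, evict 5, frames (4 9 1)
9 -> hit
4 -> hit
9 -> hit
5 -> fault, evict 1, frames (4 9 5)
9 -> hit
0 -> fault, evict 5, frames (4 9 0)
4 -> hit
9 -> hit
2 -> fault, evict 0, frames (4 9 2)
Hits: 9 of 18 references → 9/18 = 0.5000.

0.50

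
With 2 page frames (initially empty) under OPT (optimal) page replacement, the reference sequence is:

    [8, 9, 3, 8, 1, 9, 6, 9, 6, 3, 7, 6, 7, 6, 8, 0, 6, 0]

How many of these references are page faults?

10

8 -> miss, frames [8]
9 -> miss, frames [8, 9]
3 -> miss, evict 9, frames [8, 3]
8 -> hit
1 -> miss, evict 8, frames [3, 1]
9 -> miss, evict 1, frames [3, 9]
6 -> miss, evict 3, frames [9, 6]
9 -> hit
6 -> hit
3 -> miss, evict 9, frames [6, 3]
7 -> miss, evict 3, frames [6, 7]
6 -> hit
7 -> hit
6 -> hit
8 -> miss, evict 7, frames [6, 8]
0 -> miss, evict 8, frames [6, 0]
6 -> hit
0 -> hit
Page faults: 10.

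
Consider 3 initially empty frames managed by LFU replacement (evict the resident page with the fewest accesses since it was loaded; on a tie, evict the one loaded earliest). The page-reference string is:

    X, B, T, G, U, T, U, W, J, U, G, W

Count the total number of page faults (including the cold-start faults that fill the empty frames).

9

X: fault, frames {X}
B: fault, frames {X,B}
T: fault, frames {X,B,T}
G: fault, evict X, frames {B,T,G}
U: fault, evict B, frames {T,G,U}
T: hit
U: hit
W: fault, evict G, frames {T,U,W}
J: fault, evict W, frames {T,U,J}
U: hit
G: fault, evict J, frames {T,U,G}
W: fault, evict G, frames {T,U,W}
Page faults: 9.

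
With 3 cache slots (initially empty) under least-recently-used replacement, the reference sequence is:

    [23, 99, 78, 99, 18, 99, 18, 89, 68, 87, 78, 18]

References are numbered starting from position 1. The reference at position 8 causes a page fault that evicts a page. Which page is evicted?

pos 1: 23: miss, frames {23}
pos 2: 99: miss, frames {23,99}
pos 3: 78: miss, frames {23,99,78}
pos 4: 99: hit
pos 5: 18: miss, evict 23, frames {78,99,18}
pos 6: 99: hit
pos 7: 18: hit
pos 8: 89: miss, evict 78, frames {99,18,89}
At position 8, page 78 is evicted.

78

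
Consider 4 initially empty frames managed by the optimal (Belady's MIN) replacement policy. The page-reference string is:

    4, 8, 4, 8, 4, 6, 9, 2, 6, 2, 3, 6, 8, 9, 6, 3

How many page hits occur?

4 -> fault, frames {4}
8 -> fault, frames {4,8}
4 -> hit
8 -> hit
4 -> hit
6 -> fault, frames {4,8,6}
9 -> fault, frames {4,8,6,9}
2 -> fault, evict 4, frames {8,6,9,2}
6 -> hit
2 -> hit
3 -> fault, evict 2, frames {8,6,9,3}
6 -> hit
8 -> hit
9 -> hit
6 -> hit
3 -> hit
Hits: 10.

10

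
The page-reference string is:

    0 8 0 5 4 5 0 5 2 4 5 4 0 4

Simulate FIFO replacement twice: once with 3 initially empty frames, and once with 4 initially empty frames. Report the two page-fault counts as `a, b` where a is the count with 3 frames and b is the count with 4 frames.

3 frames: F F . F F . F . F . F F F . → 9 faults.
4 frames: F F . F F . . . F . . . F . → 6 faults.
6 < 9: adding a frame reduced faults, as is typical.

9, 6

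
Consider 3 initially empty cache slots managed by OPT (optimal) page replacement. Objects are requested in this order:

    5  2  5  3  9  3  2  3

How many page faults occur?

5: miss, frames {5}
2: miss, frames {5,2}
5: hit
3: miss, frames {5,2,3}
9: miss, evict 5, frames {2,3,9}
3: hit
2: hit
3: hit
Page faults: 4.

4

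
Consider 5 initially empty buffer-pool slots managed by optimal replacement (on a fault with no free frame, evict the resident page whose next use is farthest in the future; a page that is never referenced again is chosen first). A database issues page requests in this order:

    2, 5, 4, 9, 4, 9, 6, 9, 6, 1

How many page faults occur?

2: miss, frames {2}
5: miss, frames {2,5}
4: miss, frames {2,5,4}
9: miss, frames {2,5,4,9}
4: hit
9: hit
6: miss, frames {2,5,4,9,6}
9: hit
6: hit
1: miss, evict 6, frames {2,5,4,9,1}
Page faults: 6.

6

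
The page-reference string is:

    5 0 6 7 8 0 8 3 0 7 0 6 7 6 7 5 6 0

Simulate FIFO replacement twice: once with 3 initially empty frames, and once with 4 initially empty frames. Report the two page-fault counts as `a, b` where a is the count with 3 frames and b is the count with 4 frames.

11, 10

3 frames: F F F F F F . F . F . F . . . F . F → 11 faults.
4 frames: F F F F F . . F F . . F F . . F . . → 10 faults.
10 < 11: adding a frame reduced faults, as is typical.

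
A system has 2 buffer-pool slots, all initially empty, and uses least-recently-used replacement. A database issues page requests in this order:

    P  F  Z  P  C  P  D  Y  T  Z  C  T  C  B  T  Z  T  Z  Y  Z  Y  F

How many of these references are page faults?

P -> miss, frames [P]
F -> miss, frames [P, F]
Z -> miss, evict P, frames [F, Z]
P -> miss, evict F, frames [Z, P]
C -> miss, evict Z, frames [P, C]
P -> hit
D -> miss, evict C, frames [P, D]
Y -> miss, evict P, frames [D, Y]
T -> miss, evict D, frames [Y, T]
Z -> miss, evict Y, frames [T, Z]
C -> miss, evict T, frames [Z, C]
T -> miss, evict Z, frames [C, T]
C -> hit
B -> miss, evict T, frames [C, B]
T -> miss, evict C, frames [B, T]
Z -> miss, evict B, frames [T, Z]
T -> hit
Z -> hit
Y -> miss, evict T, frames [Z, Y]
Z -> hit
Y -> hit
F -> miss, evict Z, frames [Y, F]
Page faults: 16.

16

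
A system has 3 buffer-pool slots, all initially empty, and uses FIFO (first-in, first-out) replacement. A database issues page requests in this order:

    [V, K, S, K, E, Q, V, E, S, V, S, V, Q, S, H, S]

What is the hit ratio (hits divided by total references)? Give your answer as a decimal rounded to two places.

V: miss, frames (V)
K: miss, frames (V K)
S: miss, frames (V K S)
K: hit
E: miss, evict V, frames (K S E)
Q: miss, evict K, frames (S E Q)
V: miss, evict S, frames (E Q V)
E: hit
S: miss, evict E, frames (Q V S)
V: hit
S: hit
V: hit
Q: hit
S: hit
H: miss, evict Q, frames (V S H)
S: hit
Hits: 8 of 16 references → 8/16 = 0.5000.

0.50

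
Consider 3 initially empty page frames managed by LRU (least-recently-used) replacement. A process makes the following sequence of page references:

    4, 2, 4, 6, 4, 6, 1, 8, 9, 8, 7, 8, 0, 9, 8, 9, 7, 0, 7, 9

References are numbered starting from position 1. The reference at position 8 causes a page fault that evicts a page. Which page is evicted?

pos 1: 4 → fault, frames (4)
pos 2: 2 → fault, frames (4 2)
pos 3: 4 → hit
pos 4: 6 → fault, frames (2 4 6)
pos 5: 4 → hit
pos 6: 6 → hit
pos 7: 1 → fault, evict 2, frames (4 6 1)
pos 8: 8 → fault, evict 4, frames (6 1 8)
At position 8, page 4 is evicted.

4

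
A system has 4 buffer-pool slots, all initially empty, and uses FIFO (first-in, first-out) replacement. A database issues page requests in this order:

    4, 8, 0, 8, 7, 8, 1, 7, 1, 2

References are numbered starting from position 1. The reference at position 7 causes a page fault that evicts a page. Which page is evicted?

pos 1: 4: fault, frames [4]
pos 2: 8: fault, frames [4, 8]
pos 3: 0: fault, frames [4, 8, 0]
pos 4: 8: hit
pos 5: 7: fault, frames [4, 8, 0, 7]
pos 6: 8: hit
pos 7: 1: fault, evict 4, frames [8, 0, 7, 1]
At position 7, page 4 is evicted.

4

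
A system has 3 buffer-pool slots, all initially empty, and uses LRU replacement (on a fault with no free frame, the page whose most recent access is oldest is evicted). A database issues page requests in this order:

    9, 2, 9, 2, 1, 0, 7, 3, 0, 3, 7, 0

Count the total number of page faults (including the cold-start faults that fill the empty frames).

6

9 → fault, frames [9]
2 → fault, frames [9, 2]
9 → hit
2 → hit
1 → fault, frames [9, 2, 1]
0 → fault, evict 9, frames [2, 1, 0]
7 → fault, evict 2, frames [1, 0, 7]
3 → fault, evict 1, frames [0, 7, 3]
0 → hit
3 → hit
7 → hit
0 → hit
Page faults: 6.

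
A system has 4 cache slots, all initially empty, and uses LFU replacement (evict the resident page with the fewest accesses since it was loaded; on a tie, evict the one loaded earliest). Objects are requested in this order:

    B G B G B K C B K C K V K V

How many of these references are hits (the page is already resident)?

9

B: miss, frames [B]
G: miss, frames [B, G]
B: hit
G: hit
B: hit
K: miss, frames [B, G, K]
C: miss, frames [B, G, K, C]
B: hit
K: hit
C: hit
K: hit
V: miss, evict G, frames [B, K, C, V]
K: hit
V: hit
Hits: 9.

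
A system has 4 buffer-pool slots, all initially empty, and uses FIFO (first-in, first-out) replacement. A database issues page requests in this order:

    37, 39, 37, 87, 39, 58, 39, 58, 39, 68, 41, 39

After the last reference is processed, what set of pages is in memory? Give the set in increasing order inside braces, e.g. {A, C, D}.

37 -> fault, frames (37)
39 -> fault, frames (37 39)
37 -> hit
87 -> fault, frames (37 39 87)
39 -> hit
58 -> fault, frames (37 39 87 58)
39 -> hit
58 -> hit
39 -> hit
68 -> fault, evict 37, frames (39 87 58 68)
41 -> fault, evict 39, frames (87 58 68 41)
39 -> fault, evict 87, frames (58 68 41 39)

{39, 41, 58, 68}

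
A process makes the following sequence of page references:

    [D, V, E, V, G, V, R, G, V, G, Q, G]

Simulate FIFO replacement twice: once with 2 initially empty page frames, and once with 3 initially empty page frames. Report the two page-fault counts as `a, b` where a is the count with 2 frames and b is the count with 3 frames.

10, 8

2 frames: F F F . F F F F F . F F → 10 faults.
3 frames: F F F . F . F . F . F F → 8 faults.
8 < 10: adding a frame reduced faults, as is typical.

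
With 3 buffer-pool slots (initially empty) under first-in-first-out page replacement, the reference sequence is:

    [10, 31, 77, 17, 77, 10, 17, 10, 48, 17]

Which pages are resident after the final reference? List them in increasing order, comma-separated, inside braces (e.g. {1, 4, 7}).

10: fault, frames {10}
31: fault, frames {10,31}
77: fault, frames {10,31,77}
17: fault, evict 10, frames {31,77,17}
77: hit
10: fault, evict 31, frames {77,17,10}
17: hit
10: hit
48: fault, evict 77, frames {17,10,48}
17: hit

{10, 17, 48}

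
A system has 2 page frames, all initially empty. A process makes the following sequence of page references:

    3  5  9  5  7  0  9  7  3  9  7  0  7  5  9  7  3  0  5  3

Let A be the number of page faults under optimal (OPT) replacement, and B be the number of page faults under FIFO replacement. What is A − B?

Under OPT: F F F . F F . F F . F F . F F . F F F . → 14 faults.
Under FIFO: F F F . F F F F F F F F . F F F F F F F → 18 faults.
A − B = 14 − 18 = -4.

-4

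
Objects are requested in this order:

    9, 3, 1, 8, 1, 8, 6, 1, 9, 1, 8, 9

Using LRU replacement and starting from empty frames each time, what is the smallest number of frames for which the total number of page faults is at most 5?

f=1: 12 faults
f=2: 9 faults
f=3: 7 faults
f=4: 6 faults
f=5: 5 faults
Smallest f with faults ≤ 5 is 5.

5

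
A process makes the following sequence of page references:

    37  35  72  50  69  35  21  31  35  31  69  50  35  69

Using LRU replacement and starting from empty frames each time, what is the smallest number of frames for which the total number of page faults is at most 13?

f=1: 14 faults
f=2: 13 faults
f=3: 11 faults
f=4: 8 faults
f=5: 7 faults
f=6: 7 faults
f=7: 7 faults
Smallest f with faults ≤ 13 is 2.

2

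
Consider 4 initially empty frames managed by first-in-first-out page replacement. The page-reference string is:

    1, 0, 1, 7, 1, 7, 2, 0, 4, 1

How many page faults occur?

6

1: miss, frames [1]
0: miss, frames [1, 0]
1: hit
7: miss, frames [1, 0, 7]
1: hit
7: hit
2: miss, frames [1, 0, 7, 2]
0: hit
4: miss, evict 1, frames [0, 7, 2, 4]
1: miss, evict 0, frames [7, 2, 4, 1]
Page faults: 6.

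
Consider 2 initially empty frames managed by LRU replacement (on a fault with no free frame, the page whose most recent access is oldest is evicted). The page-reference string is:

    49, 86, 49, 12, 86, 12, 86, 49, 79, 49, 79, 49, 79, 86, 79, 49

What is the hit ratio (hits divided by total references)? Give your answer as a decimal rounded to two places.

49: miss, frames {49}
86: miss, frames {49,86}
49: hit
12: miss, evict 86, frames {49,12}
86: miss, evict 49, frames {12,86}
12: hit
86: hit
49: miss, evict 12, frames {86,49}
79: miss, evict 86, frames {49,79}
49: hit
79: hit
49: hit
79: hit
86: miss, evict 49, frames {79,86}
79: hit
49: miss, evict 86, frames {79,49}
Hits: 8 of 16 references → 8/16 = 0.5000.

0.50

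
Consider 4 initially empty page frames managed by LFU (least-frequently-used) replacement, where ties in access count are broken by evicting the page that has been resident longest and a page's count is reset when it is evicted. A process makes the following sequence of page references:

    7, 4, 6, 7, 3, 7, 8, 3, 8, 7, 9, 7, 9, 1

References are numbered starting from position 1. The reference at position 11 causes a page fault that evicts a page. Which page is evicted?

6

pos 1: 7: miss, frames (7)
pos 2: 4: miss, frames (7 4)
pos 3: 6: miss, frames (7 4 6)
pos 4: 7: hit
pos 5: 3: miss, frames (7 4 6 3)
pos 6: 7: hit
pos 7: 8: miss, evict 4, frames (7 6 3 8)
pos 8: 3: hit
pos 9: 8: hit
pos 10: 7: hit
pos 11: 9: miss, evict 6, frames (7 3 8 9)
At position 11, page 6 is evicted.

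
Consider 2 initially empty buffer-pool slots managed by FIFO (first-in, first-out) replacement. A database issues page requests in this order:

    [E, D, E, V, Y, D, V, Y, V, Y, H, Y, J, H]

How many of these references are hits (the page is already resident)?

5

E -> miss, frames (E)
D -> miss, frames (E D)
E -> hit
V -> miss, evict E, frames (D V)
Y -> miss, evict D, frames (V Y)
D -> miss, evict V, frames (Y D)
V -> miss, evict Y, frames (D V)
Y -> miss, evict D, frames (V Y)
V -> hit
Y -> hit
H -> miss, evict V, frames (Y H)
Y -> hit
J -> miss, evict Y, frames (H J)
H -> hit
Hits: 5.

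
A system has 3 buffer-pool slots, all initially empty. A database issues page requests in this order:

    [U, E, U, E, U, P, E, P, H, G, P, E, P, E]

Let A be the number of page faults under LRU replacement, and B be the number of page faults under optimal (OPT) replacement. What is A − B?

1

Under LRU: F F . . . F . . F F . F . . → 6 faults.
Under OPT: F F . . . F . . F F . . . . → 5 faults.
A − B = 6 − 5 = 1.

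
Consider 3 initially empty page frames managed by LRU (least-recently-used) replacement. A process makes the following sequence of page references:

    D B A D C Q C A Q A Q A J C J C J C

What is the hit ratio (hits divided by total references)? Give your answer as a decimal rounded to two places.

0.56

D: miss, frames {D}
B: miss, frames {D,B}
A: miss, frames {D,B,A}
D: hit
C: miss, evict B, frames {A,D,C}
Q: miss, evict A, frames {D,C,Q}
C: hit
A: miss, evict D, frames {Q,C,A}
Q: hit
A: hit
Q: hit
A: hit
J: miss, evict C, frames {Q,A,J}
C: miss, evict Q, frames {A,J,C}
J: hit
C: hit
J: hit
C: hit
Hits: 10 of 18 references → 10/18 = 0.5556.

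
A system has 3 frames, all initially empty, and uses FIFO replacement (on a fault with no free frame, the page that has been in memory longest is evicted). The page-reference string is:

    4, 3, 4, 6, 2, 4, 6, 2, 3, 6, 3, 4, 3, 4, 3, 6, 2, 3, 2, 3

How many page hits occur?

4 -> fault, frames [4]
3 -> fault, frames [4, 3]
4 -> hit
6 -> fault, frames [4, 3, 6]
2 -> fault, evict 4, frames [3, 6, 2]
4 -> fault, evict 3, frames [6, 2, 4]
6 -> hit
2 -> hit
3 -> fault, evict 6, frames [2, 4, 3]
6 -> fault, evict 2, frames [4, 3, 6]
3 -> hit
4 -> hit
3 -> hit
4 -> hit
3 -> hit
6 -> hit
2 -> fault, evict 4, frames [3, 6, 2]
3 -> hit
2 -> hit
3 -> hit
Hits: 12.

12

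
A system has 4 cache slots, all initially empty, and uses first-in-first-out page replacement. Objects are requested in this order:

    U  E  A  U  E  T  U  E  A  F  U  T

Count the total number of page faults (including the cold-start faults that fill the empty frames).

6

U -> miss, frames {U}
E -> miss, frames {U,E}
A -> miss, frames {U,E,A}
U -> hit
E -> hit
T -> miss, frames {U,E,A,T}
U -> hit
E -> hit
A -> hit
F -> miss, evict U, frames {E,A,T,F}
U -> miss, evict E, frames {A,T,F,U}
T -> hit
Page faults: 6.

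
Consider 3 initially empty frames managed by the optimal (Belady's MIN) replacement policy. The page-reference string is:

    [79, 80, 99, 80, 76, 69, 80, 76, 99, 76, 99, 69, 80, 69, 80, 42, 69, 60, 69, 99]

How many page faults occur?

79: miss, frames (79)
80: miss, frames (79 80)
99: miss, frames (79 80 99)
80: hit
76: miss, evict 79, frames (80 99 76)
69: miss, evict 99, frames (80 76 69)
80: hit
76: hit
99: miss, evict 80, frames (76 69 99)
76: hit
99: hit
69: hit
80: miss, evict 76, frames (69 99 80)
69: hit
80: hit
42: miss, evict 80, frames (69 99 42)
69: hit
60: miss, evict 42, frames (69 99 60)
69: hit
99: hit
Page faults: 9.

9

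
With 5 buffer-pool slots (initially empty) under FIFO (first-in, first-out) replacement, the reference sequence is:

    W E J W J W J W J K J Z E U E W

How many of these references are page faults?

W: miss, frames (W)
E: miss, frames (W E)
J: miss, frames (W E J)
W: hit
J: hit
W: hit
J: hit
W: hit
J: hit
K: miss, frames (W E J K)
J: hit
Z: miss, frames (W E J K Z)
E: hit
U: miss, evict W, frames (E J K Z U)
E: hit
W: miss, evict E, frames (J K Z U W)
Page faults: 7.

7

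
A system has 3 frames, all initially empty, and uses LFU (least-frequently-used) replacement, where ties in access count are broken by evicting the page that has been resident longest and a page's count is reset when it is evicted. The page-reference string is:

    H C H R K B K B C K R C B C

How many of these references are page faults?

H: fault, frames [H]
C: fault, frames [H, C]
H: hit
R: fault, frames [H, C, R]
K: fault, evict C, frames [H, R, K]
B: fault, evict R, frames [H, K, B]
K: hit
B: hit
C: fault, evict H, frames [K, B, C]
K: hit
R: fault, evict C, frames [K, B, R]
C: fault, evict R, frames [K, B, C]
B: hit
C: hit
Page faults: 8.

8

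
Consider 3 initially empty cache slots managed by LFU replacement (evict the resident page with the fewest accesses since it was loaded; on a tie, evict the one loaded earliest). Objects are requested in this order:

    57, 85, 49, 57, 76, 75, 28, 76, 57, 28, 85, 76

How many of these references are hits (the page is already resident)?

57: miss, frames (57)
85: miss, frames (57 85)
49: miss, frames (57 85 49)
57: hit
76: miss, evict 85, frames (57 49 76)
75: miss, evict 49, frames (57 76 75)
28: miss, evict 76, frames (57 75 28)
76: miss, evict 75, frames (57 28 76)
57: hit
28: hit
85: miss, evict 76, frames (57 28 85)
76: miss, evict 85, frames (57 28 76)
Hits: 3.

3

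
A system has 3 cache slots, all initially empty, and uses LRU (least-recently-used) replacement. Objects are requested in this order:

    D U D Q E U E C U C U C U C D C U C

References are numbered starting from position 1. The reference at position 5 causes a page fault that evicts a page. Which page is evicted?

U

pos 1: D -> miss, frames (D)
pos 2: U -> miss, frames (D U)
pos 3: D -> hit
pos 4: Q -> miss, frames (U D Q)
pos 5: E -> miss, evict U, frames (D Q E)
At position 5, page U is evicted.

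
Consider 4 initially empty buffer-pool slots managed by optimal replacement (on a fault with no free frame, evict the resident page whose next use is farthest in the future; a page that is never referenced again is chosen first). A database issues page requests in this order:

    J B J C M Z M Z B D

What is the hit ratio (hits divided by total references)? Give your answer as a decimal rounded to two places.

0.40

J: miss, frames {J}
B: miss, frames {J,B}
J: hit
C: miss, frames {J,B,C}
M: miss, frames {J,B,C,M}
Z: miss, evict C, frames {J,B,M,Z}
M: hit
Z: hit
B: hit
D: miss, evict Z, frames {J,B,M,D}
Hits: 4 of 10 references → 4/10 = 0.4000.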